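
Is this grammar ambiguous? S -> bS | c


right-linear, alternatives start with distinct terminals 'b' vs 'c': unique leftmost derivation
Unambiguous


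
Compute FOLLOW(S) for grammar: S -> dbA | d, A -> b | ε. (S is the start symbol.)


$ ∈ FOLLOW(S). For each A -> αBβ: add FIRST(β)\{ε} to FOLLOW(B); if β nullable, add FOLLOW(A).
FOLLOW(S) = {$}


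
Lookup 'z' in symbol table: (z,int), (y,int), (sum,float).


Lookup 'z' → type int


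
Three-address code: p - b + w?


Break into single-operator statements:
t1 = p - b
t2 = t1 + w


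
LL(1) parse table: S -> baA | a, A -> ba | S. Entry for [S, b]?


For [S, b]: 'b' ∈ FIRST(baA)
Entry: S -> baA


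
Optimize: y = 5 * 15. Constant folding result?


5 * 15 = 75 at compile time
Optimized: y = 75


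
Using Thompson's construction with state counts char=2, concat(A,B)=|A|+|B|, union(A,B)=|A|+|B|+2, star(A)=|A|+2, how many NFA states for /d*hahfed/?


Syntax tree has 7 char leaf(s), 0 union(s), 1 star(s)
chars contribute 7×2 = 14; each union adds +2; each star adds +2
Total: 14 + 0 + 2 = 16 states


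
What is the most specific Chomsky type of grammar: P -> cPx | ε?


Single nonterminal LHS, but c^n x^n is not regular
Classification: Type 2 (Context-Free)


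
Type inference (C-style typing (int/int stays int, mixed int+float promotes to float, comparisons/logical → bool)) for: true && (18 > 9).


Operand types: bool && bool
Rule: logical operators take bool operands and yield bool
Result type: bool


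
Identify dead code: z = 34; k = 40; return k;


z is assigned but never read
Dead: 'z = 34'


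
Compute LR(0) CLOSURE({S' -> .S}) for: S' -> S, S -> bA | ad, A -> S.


Start: S' -> .S
For each item with dot before a nonterminal B, add B -> .γ for every B-production
Closure: [S' -> .S, S -> .bA, S -> .ad]


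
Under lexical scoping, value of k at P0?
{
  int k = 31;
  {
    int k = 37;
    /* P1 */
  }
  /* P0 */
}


k declared in the same block as P0
k = 31


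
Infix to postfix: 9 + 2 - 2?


Left to right (same or higher precedence on left)
Postfix: 9 2 + 2 -


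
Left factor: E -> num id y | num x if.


Common prefix: 'num'
Factored: E -> num E', E' -> id y | x if


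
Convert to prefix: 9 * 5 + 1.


left-to-right (same/higher precedence on left): tree is (+ (* 9 5) 1)
Prefix: + * 9 5 1


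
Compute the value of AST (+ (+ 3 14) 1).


Evaluate inner: (+ 3 14) = 17
Evaluate root: (+ 17 1) = 18
Result: 18


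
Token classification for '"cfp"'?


Pattern: double-quoted sequence
Type: STRING_LITERAL


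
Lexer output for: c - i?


Scan left to right, longest-match per lexeme
Tokens: ID(c), OP(-), ID(i)


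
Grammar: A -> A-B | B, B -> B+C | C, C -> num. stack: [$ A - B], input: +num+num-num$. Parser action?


'+' can extend B; shift to build B -> B+C
Action: shift


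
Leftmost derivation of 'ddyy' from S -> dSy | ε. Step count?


Derivation: S => dSy => ddSyy => ddyy
Steps: 3


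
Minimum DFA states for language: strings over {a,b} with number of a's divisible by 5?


Track (count of a) mod 5: states 0..4, accept at 0
Minimal DFA: 5 states


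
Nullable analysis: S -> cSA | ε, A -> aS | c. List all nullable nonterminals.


A nonterminal is nullable iff some alternative derives ε (directly, or every symbol in it is nullable)
Nullable: {S}


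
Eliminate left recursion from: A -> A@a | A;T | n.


Left-recursive alternatives: A@a, A;T; non-recursive: n
Introduce A': A -> nA', A' -> @aA' | ;TA' | ε


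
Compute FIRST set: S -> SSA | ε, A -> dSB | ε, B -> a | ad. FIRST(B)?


Per alternative of B: FIRST(a) = {a}; FIRST(ad) = {a}
FIRST(B) = {a}


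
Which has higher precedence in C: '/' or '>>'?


'/' is multiplicative (level 10); '>>' is shift (level 8)
Higher level binds tighter
'/' has higher precedence than '>>'


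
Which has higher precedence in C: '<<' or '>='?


'<<' is shift (level 8); '>=' is relational (level 7)
Higher level binds tighter
'<<' has higher precedence than '>='


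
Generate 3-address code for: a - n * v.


Break into single-operator statements:
t1 = n * v
t2 = a - t1


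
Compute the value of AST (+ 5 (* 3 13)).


Evaluate inner: (* 3 13) = 39
Evaluate root: (+ 5 39) = 44
Result: 44


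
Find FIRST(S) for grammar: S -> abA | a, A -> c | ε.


Per alternative of S: FIRST(abA) = {a}; FIRST(a) = {a}
FIRST(S) = {a}


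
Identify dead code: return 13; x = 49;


statement follows a return and is unreachable
Dead: 'x = 49'


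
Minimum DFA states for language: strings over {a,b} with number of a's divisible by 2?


Track (count of a) mod 2: states 0..1, accept at 0
Minimal DFA: 2 states


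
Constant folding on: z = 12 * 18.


12 * 18 = 216 at compile time
Optimized: z = 216


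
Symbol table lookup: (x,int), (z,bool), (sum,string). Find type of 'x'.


Lookup 'x' → type int


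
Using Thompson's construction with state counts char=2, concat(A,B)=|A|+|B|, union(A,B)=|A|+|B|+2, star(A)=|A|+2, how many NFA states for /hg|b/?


Syntax tree has 3 char leaf(s), 1 union(s), 0 star(s)
chars contribute 3×2 = 6; each union adds +2; each star adds +2
Total: 6 + 2 + 0 = 8 states


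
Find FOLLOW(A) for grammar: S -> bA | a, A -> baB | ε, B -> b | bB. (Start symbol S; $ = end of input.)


$ ∈ FOLLOW(S). For each A -> αBβ: add FIRST(β)\{ε} to FOLLOW(B); if β nullable, add FOLLOW(A).
FOLLOW(A) = {$}


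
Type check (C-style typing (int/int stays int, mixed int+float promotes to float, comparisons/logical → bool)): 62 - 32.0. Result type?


Operand types: int - float
Rule: mixed int/float promotes to float; int/int stays int
Result type: float


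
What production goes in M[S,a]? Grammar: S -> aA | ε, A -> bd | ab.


For [S, a]: 'a' ∈ FIRST(aA)
Entry: S -> aA


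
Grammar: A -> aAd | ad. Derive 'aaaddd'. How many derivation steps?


Derivation: A => aAd => aaAdd => aaaddd
Steps: 3


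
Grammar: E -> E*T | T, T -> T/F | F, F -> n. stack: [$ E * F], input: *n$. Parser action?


'F' (not preceded by T/) is the handle for T -> F
Action: reduce (T -> F)


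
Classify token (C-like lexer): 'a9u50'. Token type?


Pattern: letter/underscore followed by alphanumerics, not a keyword
Type: IDENTIFIER


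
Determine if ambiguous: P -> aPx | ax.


balanced a^n…x^n: each string has a unique parse
Unambiguous


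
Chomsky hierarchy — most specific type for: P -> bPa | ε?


Single nonterminal LHS, but b^n a^n is not regular
Classification: Type 2 (Context-Free)


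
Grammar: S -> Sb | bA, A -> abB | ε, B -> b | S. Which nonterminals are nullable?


A nonterminal is nullable iff some alternative derives ε (directly, or every symbol in it is nullable)
Nullable: {A}


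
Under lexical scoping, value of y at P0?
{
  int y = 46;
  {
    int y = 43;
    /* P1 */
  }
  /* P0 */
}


y declared in the same block as P0
y = 46


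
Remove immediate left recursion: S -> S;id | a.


Left-recursive alternatives: S;id; non-recursive: a
Introduce S': S -> aS', S' -> ;idS' | ε


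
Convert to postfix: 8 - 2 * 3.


* has higher precedence, evaluate 2*3 first
Postfix: 8 2 3 * -


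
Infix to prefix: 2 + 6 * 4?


'*' binds tighter: tree is (+ 2 (* 6 4))
Prefix: + 2 * 6 4


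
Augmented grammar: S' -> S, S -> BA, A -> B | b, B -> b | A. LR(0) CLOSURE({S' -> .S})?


Start: S' -> .S
For each item with dot before a nonterminal B, add B -> .γ for every B-production
Closure: [S' -> .S, S -> .BA, B -> .b, B -> .A, A -> .B, A -> .b]


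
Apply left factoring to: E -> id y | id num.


Common prefix: 'id'
Factored: E -> id E', E' -> y | num


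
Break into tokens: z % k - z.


Scan left to right, longest-match per lexeme
Tokens: ID(z), OP(%), ID(k), OP(-), ID(z)


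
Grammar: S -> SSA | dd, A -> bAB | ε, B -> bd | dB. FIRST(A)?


Per alternative of A: FIRST(bAB) = {b}; FIRST(ε) = {ε}
FIRST(A) = {b, ε}


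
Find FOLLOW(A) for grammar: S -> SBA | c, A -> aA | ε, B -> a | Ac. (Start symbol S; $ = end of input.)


$ ∈ FOLLOW(S). For each A -> αBβ: add FIRST(β)\{ε} to FOLLOW(B); if β nullable, add FOLLOW(A).
FOLLOW(A) = {$, a, c}


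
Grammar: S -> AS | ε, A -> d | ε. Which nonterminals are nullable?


A nonterminal is nullable iff some alternative derives ε (directly, or every symbol in it is nullable)
Nullable: {A, S}


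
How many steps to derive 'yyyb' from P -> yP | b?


Derivation: P => yP => yyP => yyyP => yyyb
Steps: 4


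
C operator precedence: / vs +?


'/' is multiplicative (level 10); '+' is additive (level 9)
Higher level binds tighter
'/' has higher precedence than '+'


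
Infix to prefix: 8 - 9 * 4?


'*' binds tighter: tree is (- 8 (* 9 4))
Prefix: - 8 * 9 4


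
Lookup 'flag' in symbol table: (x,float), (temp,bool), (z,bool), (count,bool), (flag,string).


Lookup 'flag' → type string


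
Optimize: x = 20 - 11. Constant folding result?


20 - 11 = 9 at compile time
Optimized: x = 9


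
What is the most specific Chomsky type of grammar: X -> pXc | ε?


Single nonterminal LHS, but p^n c^n is not regular
Classification: Type 2 (Context-Free)


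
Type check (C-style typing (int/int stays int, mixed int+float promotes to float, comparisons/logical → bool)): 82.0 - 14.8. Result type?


Operand types: float - float
Rule: mixed int/float promotes to float; int/int stays int
Result type: float


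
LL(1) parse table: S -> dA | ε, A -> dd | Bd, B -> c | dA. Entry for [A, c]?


For [A, c]: 'c' ∈ FIRST(Bd)
Entry: A -> Bd


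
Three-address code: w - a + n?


Break into single-operator statements:
t1 = w - a
t2 = t1 + n


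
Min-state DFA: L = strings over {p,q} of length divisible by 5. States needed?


Track length mod 5: states 0..4, accept at 0
Minimal DFA: 5 states


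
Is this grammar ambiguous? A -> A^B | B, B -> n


precedence layered via separate nonterminal B: deterministic
Unambiguous


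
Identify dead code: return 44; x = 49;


statement follows a return and is unreachable
Dead: 'x = 49'


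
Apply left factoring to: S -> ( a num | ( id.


Common prefix: '('
Factored: S -> ( S', S' -> a num | id


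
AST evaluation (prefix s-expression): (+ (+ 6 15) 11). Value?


Evaluate inner: (+ 6 15) = 21
Evaluate root: (+ 21 11) = 32
Result: 32


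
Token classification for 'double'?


Pattern: reserved word
Type: KEYWORD


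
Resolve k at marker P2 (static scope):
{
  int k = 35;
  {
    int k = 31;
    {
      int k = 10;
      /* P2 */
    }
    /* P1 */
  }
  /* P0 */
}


k declared in the same block as P2
k = 10


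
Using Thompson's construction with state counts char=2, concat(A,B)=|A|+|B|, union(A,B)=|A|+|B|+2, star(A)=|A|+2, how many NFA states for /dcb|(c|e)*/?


Syntax tree has 5 char leaf(s), 2 union(s), 1 star(s)
chars contribute 5×2 = 10; each union adds +2; each star adds +2
Total: 10 + 4 + 2 = 16 states


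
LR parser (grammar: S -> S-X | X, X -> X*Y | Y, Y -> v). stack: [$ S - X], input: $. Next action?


handle 'S-X' on top; lookahead ∈ FOLLOW(S) = {-, $}
Action: reduce (S -> S-X)


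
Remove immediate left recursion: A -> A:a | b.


Left-recursive alternatives: A:a; non-recursive: b
Introduce A': A -> bA', A' -> :aA' | ε


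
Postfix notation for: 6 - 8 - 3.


Left to right (same or higher precedence on left)
Postfix: 6 8 - 3 -


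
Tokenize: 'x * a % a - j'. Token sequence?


Scan left to right, longest-match per lexeme
Tokens: ID(x), OP(*), ID(a), OP(%), ID(a), OP(-), ID(j)


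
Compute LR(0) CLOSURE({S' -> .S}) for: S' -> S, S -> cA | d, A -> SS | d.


Start: S' -> .S
For each item with dot before a nonterminal B, add B -> .γ for every B-production
Closure: [S' -> .S, S -> .cA, S -> .d]


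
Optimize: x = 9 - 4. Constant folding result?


9 - 4 = 5 at compile time
Optimized: x = 5


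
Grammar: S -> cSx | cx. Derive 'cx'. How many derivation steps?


Derivation: S => cx
Steps: 1


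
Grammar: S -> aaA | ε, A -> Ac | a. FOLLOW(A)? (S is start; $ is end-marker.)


$ ∈ FOLLOW(S). For each A -> αBβ: add FIRST(β)\{ε} to FOLLOW(B); if β nullable, add FOLLOW(A).
FOLLOW(A) = {$, c}


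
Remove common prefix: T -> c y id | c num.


Common prefix: 'c'
Factored: T -> c T', T' -> y id | num


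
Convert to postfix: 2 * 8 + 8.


Left to right (same or higher precedence on left)
Postfix: 2 8 * 8 +


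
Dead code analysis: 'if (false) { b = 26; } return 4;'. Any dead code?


condition is constant false, so the whole block is unreachable
Dead: 'if (false) { b = 26; }'


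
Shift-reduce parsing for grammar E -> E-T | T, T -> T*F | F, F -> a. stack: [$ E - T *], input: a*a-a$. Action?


no handle; shift 'a'
Action: shift


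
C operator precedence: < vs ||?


'<' is relational (level 7); '||' is logical OR (level 1)
Higher level binds tighter
'<' has higher precedence than '||'


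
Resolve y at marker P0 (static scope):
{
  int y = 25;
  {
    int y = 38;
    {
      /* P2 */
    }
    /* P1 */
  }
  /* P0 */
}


y declared in the same block as P0
y = 25


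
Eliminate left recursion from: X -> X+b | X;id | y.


Left-recursive alternatives: X+b, X;id; non-recursive: y
Introduce X': X -> yX', X' -> +bX' | ;idX' | ε


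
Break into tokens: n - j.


Scan left to right, longest-match per lexeme
Tokens: ID(n), OP(-), ID(j)


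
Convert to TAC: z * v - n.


Break into single-operator statements:
t1 = z * v
t2 = t1 - n


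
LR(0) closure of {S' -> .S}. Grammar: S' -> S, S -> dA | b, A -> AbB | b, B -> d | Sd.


Start: S' -> .S
For each item with dot before a nonterminal B, add B -> .γ for every B-production
Closure: [S' -> .S, S -> .dA, S -> .b]


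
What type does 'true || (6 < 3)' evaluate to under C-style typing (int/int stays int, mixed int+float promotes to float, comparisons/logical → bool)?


Operand types: bool || bool
Rule: logical operators take bool operands and yield bool
Result type: bool


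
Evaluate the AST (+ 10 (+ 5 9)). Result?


Evaluate inner: (+ 5 9) = 14
Evaluate root: (+ 10 14) = 24
Result: 24


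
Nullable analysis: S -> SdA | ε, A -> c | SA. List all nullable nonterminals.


A nonterminal is nullable iff some alternative derives ε (directly, or every symbol in it is nullable)
Nullable: {S}


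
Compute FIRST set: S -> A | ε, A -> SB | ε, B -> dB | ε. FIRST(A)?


Per alternative of A: FIRST(SB) = {d, ε}; FIRST(ε) = {ε}
FIRST(A) = {d, ε}


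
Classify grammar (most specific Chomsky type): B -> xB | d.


Right-linear: every RHS is a terminal or a terminal followed by one nonterminal
Classification: Type 3 (Regular)


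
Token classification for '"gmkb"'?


Pattern: double-quoted sequence
Type: STRING_LITERAL


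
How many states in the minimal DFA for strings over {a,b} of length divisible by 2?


Track length mod 2: states 0..1, accept at 0
Minimal DFA: 2 states


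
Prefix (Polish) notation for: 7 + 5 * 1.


'*' binds tighter: tree is (+ 7 (* 5 1))
Prefix: + 7 * 5 1


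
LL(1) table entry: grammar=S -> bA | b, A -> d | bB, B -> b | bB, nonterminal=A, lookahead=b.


For [A, b]: 'b' ∈ FIRST(bB)
Entry: A -> bB


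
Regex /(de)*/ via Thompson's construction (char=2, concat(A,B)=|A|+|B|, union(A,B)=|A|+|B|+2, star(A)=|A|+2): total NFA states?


Syntax tree has 2 char leaf(s), 0 union(s), 1 star(s)
chars contribute 2×2 = 4; each union adds +2; each star adds +2
Total: 4 + 0 + 2 = 6 states


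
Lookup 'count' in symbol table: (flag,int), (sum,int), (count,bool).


Lookup 'count' → type bool


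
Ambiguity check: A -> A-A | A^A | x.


'x-x^x' has two parse trees (no precedence encoded between - and ^)
Ambiguous


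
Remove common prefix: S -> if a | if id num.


Common prefix: 'if'
Factored: S -> if S', S' -> a | id num


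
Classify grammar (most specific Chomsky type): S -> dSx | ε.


Single nonterminal LHS, but d^n x^n is not regular
Classification: Type 2 (Context-Free)


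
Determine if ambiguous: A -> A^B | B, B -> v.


precedence layered via separate nonterminal B: deterministic
Unambiguous


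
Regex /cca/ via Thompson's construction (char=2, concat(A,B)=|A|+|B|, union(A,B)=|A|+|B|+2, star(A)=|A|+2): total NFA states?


Syntax tree has 3 char leaf(s), 0 union(s), 0 star(s)
chars contribute 3×2 = 6; each union adds +2; each star adds +2
Total: 6 + 0 + 0 = 6 states


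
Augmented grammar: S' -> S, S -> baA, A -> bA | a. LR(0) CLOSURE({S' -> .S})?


Start: S' -> .S
For each item with dot before a nonterminal B, add B -> .γ for every B-production
Closure: [S' -> .S, S -> .baA]


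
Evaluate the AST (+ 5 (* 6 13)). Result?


Evaluate inner: (* 6 13) = 78
Evaluate root: (+ 5 78) = 83
Result: 83


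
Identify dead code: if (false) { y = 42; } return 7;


condition is constant false, so the whole block is unreachable
Dead: 'if (false) { y = 42; }'


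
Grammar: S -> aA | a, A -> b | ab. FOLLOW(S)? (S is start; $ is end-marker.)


$ ∈ FOLLOW(S). For each A -> αBβ: add FIRST(β)\{ε} to FOLLOW(B); if β nullable, add FOLLOW(A).
FOLLOW(S) = {$}


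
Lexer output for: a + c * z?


Scan left to right, longest-match per lexeme
Tokens: ID(a), OP(+), ID(c), OP(*), ID(z)


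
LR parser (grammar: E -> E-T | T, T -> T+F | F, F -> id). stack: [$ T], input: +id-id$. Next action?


shift '+' to continue T -> T+F
Action: shift


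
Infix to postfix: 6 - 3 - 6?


Left to right (same or higher precedence on left)
Postfix: 6 3 - 6 -


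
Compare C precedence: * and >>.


'*' is multiplicative (level 10); '>>' is shift (level 8)
Higher level binds tighter
'*' has higher precedence than '>>'


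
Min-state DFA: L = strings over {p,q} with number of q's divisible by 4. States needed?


Track (count of q) mod 4: states 0..3, accept at 0
Minimal DFA: 4 states


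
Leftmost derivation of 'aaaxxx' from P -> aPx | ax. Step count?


Derivation: P => aPx => aaPxx => aaaxxx
Steps: 3


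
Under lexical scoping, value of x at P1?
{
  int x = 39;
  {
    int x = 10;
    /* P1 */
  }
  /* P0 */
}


x declared in the same block as P1
x = 10


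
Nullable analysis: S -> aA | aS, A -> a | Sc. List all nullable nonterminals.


A nonterminal is nullable iff some alternative derives ε (directly, or every symbol in it is nullable)
Nullable: {}


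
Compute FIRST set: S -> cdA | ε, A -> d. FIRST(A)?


Per alternative of A: FIRST(d) = {d}
FIRST(A) = {d}


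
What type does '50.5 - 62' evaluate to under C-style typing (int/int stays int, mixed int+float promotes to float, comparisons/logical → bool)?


Operand types: float - int
Rule: mixed int/float promotes to float; int/int stays int
Result type: float


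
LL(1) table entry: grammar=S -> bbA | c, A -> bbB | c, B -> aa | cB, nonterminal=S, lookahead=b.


For [S, b]: 'b' ∈ FIRST(bbA)
Entry: S -> bbA


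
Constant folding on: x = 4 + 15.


4 + 15 = 19 at compile time
Optimized: x = 19


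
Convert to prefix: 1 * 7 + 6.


left-to-right (same/higher precedence on left): tree is (+ (* 1 7) 6)
Prefix: + * 1 7 6


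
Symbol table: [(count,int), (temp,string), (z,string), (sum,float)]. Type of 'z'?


Lookup 'z' → type string


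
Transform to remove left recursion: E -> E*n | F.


Left-recursive alternatives: E*n; non-recursive: F
Introduce E': E -> FE', E' -> *nE' | ε


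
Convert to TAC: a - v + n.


Break into single-operator statements:
t1 = a - v
t2 = t1 + n


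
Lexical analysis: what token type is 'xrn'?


Pattern: letter/underscore followed by alphanumerics, not a keyword
Type: IDENTIFIER


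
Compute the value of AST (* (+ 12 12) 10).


Evaluate inner: (+ 12 12) = 24
Evaluate root: (* 24 10) = 240
Result: 240


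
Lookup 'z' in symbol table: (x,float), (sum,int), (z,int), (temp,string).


Lookup 'z' → type int


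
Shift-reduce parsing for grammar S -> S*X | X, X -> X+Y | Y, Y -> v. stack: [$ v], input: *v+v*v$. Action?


'v' on top is the handle for Y -> v
Action: reduce (Y -> v)


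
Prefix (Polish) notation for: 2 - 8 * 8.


'*' binds tighter: tree is (- 2 (* 8 8))
Prefix: - 2 * 8 8


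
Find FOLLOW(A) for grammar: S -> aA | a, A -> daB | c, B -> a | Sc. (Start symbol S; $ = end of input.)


$ ∈ FOLLOW(S). For each A -> αBβ: add FIRST(β)\{ε} to FOLLOW(B); if β nullable, add FOLLOW(A).
FOLLOW(A) = {$, c}


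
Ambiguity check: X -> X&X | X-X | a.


'a&a-a' has two parse trees (no precedence encoded between & and -)
Ambiguous


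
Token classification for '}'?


Pattern: delimiter/punctuation
Type: PUNCTUATION


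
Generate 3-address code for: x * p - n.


Break into single-operator statements:
t1 = x * p
t2 = t1 - n


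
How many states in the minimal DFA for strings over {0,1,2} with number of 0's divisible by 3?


Track (count of 0) mod 3: states 0..2, accept at 0
Minimal DFA: 3 states


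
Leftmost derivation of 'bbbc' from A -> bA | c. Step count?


Derivation: A => bA => bbA => bbbA => bbbc
Steps: 4


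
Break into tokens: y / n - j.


Scan left to right, longest-match per lexeme
Tokens: ID(y), OP(/), ID(n), OP(-), ID(j)


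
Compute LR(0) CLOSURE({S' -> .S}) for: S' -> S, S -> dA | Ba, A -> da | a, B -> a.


Start: S' -> .S
For each item with dot before a nonterminal B, add B -> .γ for every B-production
Closure: [S' -> .S, S -> .dA, S -> .Ba, B -> .a]


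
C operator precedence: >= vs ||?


'>=' is relational (level 7); '||' is logical OR (level 1)
Higher level binds tighter
'>=' has higher precedence than '||'


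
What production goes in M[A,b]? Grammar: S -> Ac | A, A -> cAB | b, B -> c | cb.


For [A, b]: 'b' ∈ FIRST(b)
Entry: A -> b


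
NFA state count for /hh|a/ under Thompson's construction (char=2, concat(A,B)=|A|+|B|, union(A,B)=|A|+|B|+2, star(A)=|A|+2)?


Syntax tree has 3 char leaf(s), 1 union(s), 0 star(s)
chars contribute 3×2 = 6; each union adds +2; each star adds +2
Total: 6 + 2 + 0 = 8 states


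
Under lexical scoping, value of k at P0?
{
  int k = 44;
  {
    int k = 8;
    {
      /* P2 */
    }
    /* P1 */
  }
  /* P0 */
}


k declared in the same block as P0
k = 44


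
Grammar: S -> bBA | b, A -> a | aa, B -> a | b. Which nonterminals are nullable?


A nonterminal is nullable iff some alternative derives ε (directly, or every symbol in it is nullable)
Nullable: {}


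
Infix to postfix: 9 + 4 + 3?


Left to right (same or higher precedence on left)
Postfix: 9 4 + 3 +


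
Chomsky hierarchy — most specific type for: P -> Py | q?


Left-linear: every RHS is a terminal or one nonterminal followed by a terminal
Classification: Type 3 (Regular)


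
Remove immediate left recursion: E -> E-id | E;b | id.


Left-recursive alternatives: E-id, E;b; non-recursive: id
Introduce E': E -> idE', E' -> -idE' | ;bE' | ε


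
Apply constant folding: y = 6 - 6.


6 - 6 = 0 at compile time
Optimized: y = 0


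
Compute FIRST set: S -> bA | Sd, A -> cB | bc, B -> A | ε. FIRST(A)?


Per alternative of A: FIRST(cB) = {c}; FIRST(bc) = {b}
FIRST(A) = {b, c}


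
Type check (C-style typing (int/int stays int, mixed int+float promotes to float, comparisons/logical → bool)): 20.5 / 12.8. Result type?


Operand types: float / float
Rule: mixed int/float promotes to float; int/int stays int
Result type: float


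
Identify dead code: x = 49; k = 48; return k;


x is assigned but never read
Dead: 'x = 49'


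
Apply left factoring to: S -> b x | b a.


Common prefix: 'b'
Factored: S -> b S', S' -> x | a


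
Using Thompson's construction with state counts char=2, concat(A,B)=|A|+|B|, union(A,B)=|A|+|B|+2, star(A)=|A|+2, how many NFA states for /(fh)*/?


Syntax tree has 2 char leaf(s), 0 union(s), 1 star(s)
chars contribute 2×2 = 4; each union adds +2; each star adds +2
Total: 4 + 0 + 2 = 6 states


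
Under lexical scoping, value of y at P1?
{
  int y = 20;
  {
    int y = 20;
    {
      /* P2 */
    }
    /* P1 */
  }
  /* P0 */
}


y declared in the same block as P1
y = 20


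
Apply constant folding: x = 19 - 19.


19 - 19 = 0 at compile time
Optimized: x = 0


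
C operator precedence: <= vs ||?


'<=' is relational (level 7); '||' is logical OR (level 1)
Higher level binds tighter
'<=' has higher precedence than '||'


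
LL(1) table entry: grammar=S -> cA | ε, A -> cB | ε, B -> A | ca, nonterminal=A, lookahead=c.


For [A, c]: 'c' ∈ FIRST(cB)
Entry: A -> cB


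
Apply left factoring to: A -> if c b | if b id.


Common prefix: 'if'
Factored: A -> if A', A' -> c b | b id


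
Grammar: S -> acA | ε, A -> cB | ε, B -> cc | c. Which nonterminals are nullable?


A nonterminal is nullable iff some alternative derives ε (directly, or every symbol in it is nullable)
Nullable: {A, S}


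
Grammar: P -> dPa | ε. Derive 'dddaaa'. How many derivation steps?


Derivation: P => dPa => ddPaa => dddPaaa => dddaaa
Steps: 4


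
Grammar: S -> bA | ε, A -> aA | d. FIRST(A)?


Per alternative of A: FIRST(aA) = {a}; FIRST(d) = {d}
FIRST(A) = {a, d}


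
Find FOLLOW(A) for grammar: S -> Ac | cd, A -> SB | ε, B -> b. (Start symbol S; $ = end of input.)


$ ∈ FOLLOW(S). For each A -> αBβ: add FIRST(β)\{ε} to FOLLOW(B); if β nullable, add FOLLOW(A).
FOLLOW(A) = {c}


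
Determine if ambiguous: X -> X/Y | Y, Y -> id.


precedence layered via separate nonterminal Y: deterministic
Unambiguous


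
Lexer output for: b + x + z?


Scan left to right, longest-match per lexeme
Tokens: ID(b), OP(+), ID(x), OP(+), ID(z)


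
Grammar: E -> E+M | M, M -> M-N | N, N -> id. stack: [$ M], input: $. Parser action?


lookahead ∉ {-} so M won't extend; reduce E -> M
Action: reduce (E -> M)


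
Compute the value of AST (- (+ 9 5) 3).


Evaluate inner: (+ 9 5) = 14
Evaluate root: (- 14 3) = 11
Result: 11


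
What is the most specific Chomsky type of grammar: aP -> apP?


LHS has context (more than one symbol) and |LHS| ≤ |RHS|
Classification: Type 1 (Context-Sensitive)


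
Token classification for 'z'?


Pattern: letter/underscore followed by alphanumerics, not a keyword
Type: IDENTIFIER


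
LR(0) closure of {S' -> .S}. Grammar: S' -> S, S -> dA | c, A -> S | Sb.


Start: S' -> .S
For each item with dot before a nonterminal B, add B -> .γ for every B-production
Closure: [S' -> .S, S -> .dA, S -> .c]


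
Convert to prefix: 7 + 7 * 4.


'*' binds tighter: tree is (+ 7 (* 7 4))
Prefix: + 7 * 7 4


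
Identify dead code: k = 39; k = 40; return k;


first assignment to k is overwritten before any read
Dead: 'k = 39'


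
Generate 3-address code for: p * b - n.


Break into single-operator statements:
t1 = p * b
t2 = t1 - n


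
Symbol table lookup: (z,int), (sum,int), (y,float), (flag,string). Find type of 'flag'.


Lookup 'flag' → type string


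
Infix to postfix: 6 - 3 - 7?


Left to right (same or higher precedence on left)
Postfix: 6 3 - 7 -


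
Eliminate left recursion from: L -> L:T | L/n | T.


Left-recursive alternatives: L:T, L/n; non-recursive: T
Introduce L': L -> TL', L' -> :TL' | /nL' | ε


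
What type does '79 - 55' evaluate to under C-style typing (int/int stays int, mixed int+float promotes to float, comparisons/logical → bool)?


Operand types: int - int
Rule: mixed int/float promotes to float; int/int stays int
Result type: int


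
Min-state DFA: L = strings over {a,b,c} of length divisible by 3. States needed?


Track length mod 3: states 0..2, accept at 0
Minimal DFA: 3 states


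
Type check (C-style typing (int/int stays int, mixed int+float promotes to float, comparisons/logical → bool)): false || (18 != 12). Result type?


Operand types: bool || bool
Rule: logical operators take bool operands and yield bool
Result type: bool


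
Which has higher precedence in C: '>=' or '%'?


'%' is multiplicative (level 10); '>=' is relational (level 7)
Higher level binds tighter
'%' has higher precedence than '>='


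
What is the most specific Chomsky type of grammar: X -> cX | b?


Right-linear: every RHS is a terminal or a terminal followed by one nonterminal
Classification: Type 3 (Regular)


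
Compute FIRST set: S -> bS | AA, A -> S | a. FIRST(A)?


Per alternative of A: FIRST(S) = {a, b}; FIRST(a) = {a}
FIRST(A) = {a, b}


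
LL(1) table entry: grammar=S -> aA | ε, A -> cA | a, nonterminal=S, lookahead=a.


For [S, a]: 'a' ∈ FIRST(aA)
Entry: S -> aA


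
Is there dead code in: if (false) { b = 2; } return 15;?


condition is constant false, so the whole block is unreachable
Dead: 'if (false) { b = 2; }'


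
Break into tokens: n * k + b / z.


Scan left to right, longest-match per lexeme
Tokens: ID(n), OP(*), ID(k), OP(+), ID(b), OP(/), ID(z)


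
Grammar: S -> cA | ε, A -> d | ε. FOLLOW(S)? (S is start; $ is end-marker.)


$ ∈ FOLLOW(S). For each A -> αBβ: add FIRST(β)\{ε} to FOLLOW(B); if β nullable, add FOLLOW(A).
FOLLOW(S) = {$}


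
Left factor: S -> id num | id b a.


Common prefix: 'id'
Factored: S -> id S', S' -> num | b a


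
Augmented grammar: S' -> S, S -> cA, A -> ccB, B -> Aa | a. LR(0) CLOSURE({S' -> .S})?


Start: S' -> .S
For each item with dot before a nonterminal B, add B -> .γ for every B-production
Closure: [S' -> .S, S -> .cA]


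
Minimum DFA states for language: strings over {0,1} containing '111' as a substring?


KMP-style automaton: 3 progress states + 1 absorbing accept = 4
Minimal DFA: 4 states


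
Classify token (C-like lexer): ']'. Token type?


Pattern: delimiter/punctuation
Type: PUNCTUATION


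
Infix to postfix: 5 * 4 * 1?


Left to right (same or higher precedence on left)
Postfix: 5 4 * 1 *


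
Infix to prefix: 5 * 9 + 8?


left-to-right (same/higher precedence on left): tree is (+ (* 5 9) 8)
Prefix: + * 5 9 8


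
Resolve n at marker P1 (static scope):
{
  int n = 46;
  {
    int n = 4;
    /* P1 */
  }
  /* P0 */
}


n declared in the same block as P1
n = 4


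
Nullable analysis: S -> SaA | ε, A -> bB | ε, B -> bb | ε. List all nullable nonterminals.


A nonterminal is nullable iff some alternative derives ε (directly, or every symbol in it is nullable)
Nullable: {A, B, S}


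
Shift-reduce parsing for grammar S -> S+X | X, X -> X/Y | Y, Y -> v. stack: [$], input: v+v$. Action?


no handle on stack; shift 'v'
Action: shift


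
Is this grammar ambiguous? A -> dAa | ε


balanced d^n…a^n: each string has a unique parse
Unambiguous


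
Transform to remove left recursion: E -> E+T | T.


Left-recursive alternatives: E+T; non-recursive: T
Introduce E': E -> TE', E' -> +TE' | ε


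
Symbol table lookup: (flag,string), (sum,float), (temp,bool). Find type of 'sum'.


Lookup 'sum' → type float


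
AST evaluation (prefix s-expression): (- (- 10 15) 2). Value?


Evaluate inner: (- 10 15) = -5
Evaluate root: (- -5 2) = -7
Result: -7


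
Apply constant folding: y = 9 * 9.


9 * 9 = 81 at compile time
Optimized: y = 81


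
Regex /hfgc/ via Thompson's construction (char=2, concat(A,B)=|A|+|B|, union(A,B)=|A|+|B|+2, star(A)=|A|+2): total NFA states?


Syntax tree has 4 char leaf(s), 0 union(s), 0 star(s)
chars contribute 4×2 = 8; each union adds +2; each star adds +2
Total: 8 + 0 + 0 = 8 states


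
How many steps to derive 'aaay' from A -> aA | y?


Derivation: A => aA => aaA => aaaA => aaay
Steps: 4


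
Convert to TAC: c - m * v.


Break into single-operator statements:
t1 = m * v
t2 = c - t1


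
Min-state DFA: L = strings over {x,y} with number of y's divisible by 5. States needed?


Track (count of y) mod 5: states 0..4, accept at 0
Minimal DFA: 5 states


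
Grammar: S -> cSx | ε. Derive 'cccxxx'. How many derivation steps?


Derivation: S => cSx => ccSxx => cccSxxx => cccxxx
Steps: 4


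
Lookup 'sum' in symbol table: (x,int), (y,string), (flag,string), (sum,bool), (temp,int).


Lookup 'sum' → type bool


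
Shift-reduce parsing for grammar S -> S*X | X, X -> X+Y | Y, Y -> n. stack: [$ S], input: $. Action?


start symbol S on stack, input exhausted
Action: accept


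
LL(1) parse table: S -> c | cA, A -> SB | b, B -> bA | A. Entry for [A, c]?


For [A, c]: 'c' ∈ FIRST(SB)
Entry: A -> SB


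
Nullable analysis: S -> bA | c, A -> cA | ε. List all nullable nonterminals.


A nonterminal is nullable iff some alternative derives ε (directly, or every symbol in it is nullable)
Nullable: {A}


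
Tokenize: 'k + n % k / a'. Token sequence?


Scan left to right, longest-match per lexeme
Tokens: ID(k), OP(+), ID(n), OP(%), ID(k), OP(/), ID(a)


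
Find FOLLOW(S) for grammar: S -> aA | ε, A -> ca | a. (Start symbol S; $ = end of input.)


$ ∈ FOLLOW(S). For each A -> αBβ: add FIRST(β)\{ε} to FOLLOW(B); if β nullable, add FOLLOW(A).
FOLLOW(S) = {$}


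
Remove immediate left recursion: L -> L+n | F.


Left-recursive alternatives: L+n; non-recursive: F
Introduce L': L -> FL', L' -> +nL' | ε


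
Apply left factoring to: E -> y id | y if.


Common prefix: 'y'
Factored: E -> y E', E' -> id | if


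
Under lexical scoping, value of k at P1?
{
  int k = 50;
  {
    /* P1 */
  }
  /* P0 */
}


P1's block does not declare k; resolves to the enclosing declaration at depth 0
k = 50


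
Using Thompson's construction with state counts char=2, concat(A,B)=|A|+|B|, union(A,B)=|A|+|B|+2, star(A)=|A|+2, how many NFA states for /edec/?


Syntax tree has 4 char leaf(s), 0 union(s), 0 star(s)
chars contribute 4×2 = 8; each union adds +2; each star adds +2
Total: 8 + 0 + 0 = 8 states


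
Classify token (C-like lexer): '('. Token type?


Pattern: delimiter/punctuation
Type: PUNCTUATION


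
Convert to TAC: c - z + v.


Break into single-operator statements:
t1 = c - z
t2 = t1 + v


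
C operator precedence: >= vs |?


'>=' is relational (level 7); '|' is bitwise OR (level 3)
Higher level binds tighter
'>=' has higher precedence than '|'


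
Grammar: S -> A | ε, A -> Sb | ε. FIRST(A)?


Per alternative of A: FIRST(Sb) = {b}; FIRST(ε) = {ε}
FIRST(A) = {b, ε}


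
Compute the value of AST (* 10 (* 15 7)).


Evaluate inner: (* 15 7) = 105
Evaluate root: (* 10 105) = 1050
Result: 1050


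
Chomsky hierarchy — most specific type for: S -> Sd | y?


Left-linear: every RHS is a terminal or one nonterminal followed by a terminal
Classification: Type 3 (Regular)


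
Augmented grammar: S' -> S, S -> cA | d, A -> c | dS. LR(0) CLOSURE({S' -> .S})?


Start: S' -> .S
For each item with dot before a nonterminal B, add B -> .γ for every B-production
Closure: [S' -> .S, S -> .cA, S -> .d]


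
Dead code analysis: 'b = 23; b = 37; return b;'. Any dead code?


first assignment to b is overwritten before any read
Dead: 'b = 23'


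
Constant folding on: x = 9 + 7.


9 + 7 = 16 at compile time
Optimized: x = 16


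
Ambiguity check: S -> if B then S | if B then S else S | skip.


dangling else: 'if B then if B then skip else skip' parses two ways
Ambiguous


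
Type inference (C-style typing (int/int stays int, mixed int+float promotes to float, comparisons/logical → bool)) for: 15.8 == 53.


Operand types: float == int
Rule: comparison yields bool
Result type: bool


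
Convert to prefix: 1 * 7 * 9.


left-to-right (same/higher precedence on left): tree is (* (* 1 7) 9)
Prefix: * * 1 7 9


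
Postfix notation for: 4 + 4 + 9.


Left to right (same or higher precedence on left)
Postfix: 4 4 + 9 +


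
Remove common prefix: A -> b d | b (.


Common prefix: 'b'
Factored: A -> b A', A' -> d | (


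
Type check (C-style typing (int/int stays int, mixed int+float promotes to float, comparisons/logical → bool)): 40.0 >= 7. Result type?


Operand types: float >= int
Rule: comparison yields bool
Result type: bool


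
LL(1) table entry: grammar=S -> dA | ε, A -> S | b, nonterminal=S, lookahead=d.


For [S, d]: 'd' ∈ FIRST(dA)
Entry: S -> dA


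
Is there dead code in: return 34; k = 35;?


statement follows a return and is unreachable
Dead: 'k = 35'


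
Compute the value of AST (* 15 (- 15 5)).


Evaluate inner: (- 15 5) = 10
Evaluate root: (* 15 10) = 150
Result: 150


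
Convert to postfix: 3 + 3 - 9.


Left to right (same or higher precedence on left)
Postfix: 3 3 + 9 -


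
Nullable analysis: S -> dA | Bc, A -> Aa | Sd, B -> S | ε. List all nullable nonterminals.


A nonterminal is nullable iff some alternative derives ε (directly, or every symbol in it is nullable)
Nullable: {B}


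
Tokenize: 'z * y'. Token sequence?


Scan left to right, longest-match per lexeme
Tokens: ID(z), OP(*), ID(y)


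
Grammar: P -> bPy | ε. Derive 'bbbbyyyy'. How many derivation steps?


Derivation: P => bPy => bbPyy => bbbPyyy => bbbbPyyyy => bbbbyyyy
Steps: 5


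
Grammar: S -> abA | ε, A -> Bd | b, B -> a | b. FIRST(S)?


Per alternative of S: FIRST(abA) = {a}; FIRST(ε) = {ε}
FIRST(S) = {a, ε}


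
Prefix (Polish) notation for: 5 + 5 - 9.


left-to-right (same/higher precedence on left): tree is (- (+ 5 5) 9)
Prefix: - + 5 5 9


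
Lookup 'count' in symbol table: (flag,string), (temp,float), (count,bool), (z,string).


Lookup 'count' → type bool


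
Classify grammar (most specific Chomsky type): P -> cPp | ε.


Single nonterminal LHS, but c^n p^n is not regular
Classification: Type 2 (Context-Free)


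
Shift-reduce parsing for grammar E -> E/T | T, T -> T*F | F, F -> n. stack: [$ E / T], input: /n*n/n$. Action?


handle 'E/T' on top; lookahead ∈ FOLLOW(E) = {/, $}
Action: reduce (E -> E/T)


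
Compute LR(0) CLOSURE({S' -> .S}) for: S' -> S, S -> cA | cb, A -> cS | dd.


Start: S' -> .S
For each item with dot before a nonterminal B, add B -> .γ for every B-production
Closure: [S' -> .S, S -> .cA, S -> .cb]


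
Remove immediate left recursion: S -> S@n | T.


Left-recursive alternatives: S@n; non-recursive: T
Introduce S': S -> TS', S' -> @nS' | ε


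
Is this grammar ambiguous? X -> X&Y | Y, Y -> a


precedence layered via separate nonterminal Y: deterministic
Unambiguous


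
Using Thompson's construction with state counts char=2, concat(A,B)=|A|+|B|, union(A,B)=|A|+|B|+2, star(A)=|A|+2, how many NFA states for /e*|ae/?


Syntax tree has 3 char leaf(s), 1 union(s), 1 star(s)
chars contribute 3×2 = 6; each union adds +2; each star adds +2
Total: 6 + 2 + 2 = 10 states


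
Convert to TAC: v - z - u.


Break into single-operator statements:
t1 = v - z
t2 = t1 - u


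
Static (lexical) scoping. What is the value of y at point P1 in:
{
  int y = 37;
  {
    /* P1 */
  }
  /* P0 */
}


P1's block does not declare y; resolves to the enclosing declaration at depth 0
y = 37


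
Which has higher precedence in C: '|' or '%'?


'%' is multiplicative (level 10); '|' is bitwise OR (level 3)
Higher level binds tighter
'%' has higher precedence than '|'


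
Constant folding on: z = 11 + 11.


11 + 11 = 22 at compile time
Optimized: z = 22
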